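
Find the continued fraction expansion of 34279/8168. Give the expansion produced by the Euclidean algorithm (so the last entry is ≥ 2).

34279 = 4*8168 + 1607
8168 = 5*1607 + 133
1607 = 12*133 + 11
133 = 12*11 + 1
11 = 11*1 + 0  (stop)
So 34279/8168 = [4; 5, 12, 12, 11].

[4; 5, 12, 12, 11]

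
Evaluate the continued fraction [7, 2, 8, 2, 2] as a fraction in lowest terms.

Fold from the inside: start with 2/1.
  2 + 1/2 = 5/2
  8 + 2/5 = 42/5
  2 + 5/42 = 89/42
  7 + 42/89 = 665/89

665/89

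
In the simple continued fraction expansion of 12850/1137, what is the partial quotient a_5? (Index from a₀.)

12850 = 11·1137 + 343   →  a_0 = 11
1137 = 3·343 + 108   →  a_1 = 3
343 = 3·108 + 19   →  a_2 = 3
108 = 5·19 + 13   →  a_3 = 5
19 = 1·13 + 6   →  a_4 = 1
13 = 2·6 + 1   →  a_5 = 2

2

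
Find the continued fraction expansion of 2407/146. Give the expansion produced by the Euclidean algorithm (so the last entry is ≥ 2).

[16; 2, 17, 1, 3]

2407 = 16·146 + 71
146 = 2·71 + 4
71 = 17·4 + 3
4 = 1·3 + 1
3 = 3·1 + 0  (stop)
So 2407/146 = [16; 2, 17, 1, 3].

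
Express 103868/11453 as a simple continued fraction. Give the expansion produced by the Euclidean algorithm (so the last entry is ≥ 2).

[9; 14, 2, 11, 2, 16]

103868 = 9*11453 + 791
11453 = 14*791 + 379
791 = 2*379 + 33
379 = 11*33 + 16
33 = 2*16 + 1
16 = 16*1 + 0  (stop)
So 103868/11453 = [9; 14, 2, 11, 2, 16].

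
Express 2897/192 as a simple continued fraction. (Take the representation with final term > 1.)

[15; 11, 3, 2, 2]

2897 = 15×192 + 17
192 = 11×17 + 5
17 = 3×5 + 2
5 = 2×2 + 1
2 = 2×1 + 0  (stop)
So 2897/192 = [15; 11, 3, 2, 2].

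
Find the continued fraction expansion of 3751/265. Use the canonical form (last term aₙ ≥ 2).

3751 = 14·265 + 41
265 = 6·41 + 19
41 = 2·19 + 3
19 = 6·3 + 1
3 = 3·1 + 0  (stop)
So 3751/265 = [14; 6, 2, 6, 3].

[14; 6, 2, 6, 3]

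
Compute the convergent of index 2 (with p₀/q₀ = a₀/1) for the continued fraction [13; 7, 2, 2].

197/15

Using pₖ = aₖpₖ₋₁ + pₖ₋₂, qₖ = aₖqₖ₋₁ + qₖ₋₂ (with p₋₁=1, p₋₂=0, q₋₁=0, q₋₂=1):
  k=0: a=13, p=13, q=1
  k=1: a=7, p=92, q=7
  k=2: a=2, p=197, q=15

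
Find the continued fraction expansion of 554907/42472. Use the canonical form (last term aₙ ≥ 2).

554907 = 13·42472 + 2771
42472 = 15·2771 + 907
2771 = 3·907 + 50
907 = 18·50 + 7
50 = 7·7 + 1
7 = 7·1 + 0  (stop)
So 554907/42472 = [13; 15, 3, 18, 7, 7].

[13; 15, 3, 18, 7, 7]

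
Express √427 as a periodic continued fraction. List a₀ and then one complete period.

[20; 1, 1, 1, 40]

a₀ = ⌊√427⌋ = 20.
With m₀=0, d₀=1 and mₖ₊₁ = dₖaₖ − mₖ, dₖ₊₁ = (n − mₖ₊₁²)/dₖ, aₖ₊₁ = ⌊(a₀+mₖ₊₁)/dₖ₊₁⌋:
  k=1: m=20, d=27, a=1
  k=2: m=7, d=14, a=1
  k=3: m=7, d=27, a=1
  k=4: m=20, d=1, a=40
d=1 and a=2a₀=40 at k=4, so the next step gives (m, d) = (20, 27) again — its k=1 value — and the period has length 4.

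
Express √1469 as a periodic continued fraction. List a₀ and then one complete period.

[38; 3, 18, 1, 4, 1, 18, 3, 76]

a₀ = ⌊√1469⌋ = 38.
With m₀=0, d₀=1 and mₖ₊₁ = dₖaₖ − mₖ, dₖ₊₁ = (n − mₖ₊₁²)/dₖ, aₖ₊₁ = ⌊(a₀+mₖ₊₁)/dₖ₊₁⌋:
  k=1: m=38, d=25, a=3
  k=2: m=37, d=4, a=18
  k=3: m=35, d=61, a=1
  k=4: m=26, d=13, a=4
  k=5: m=26, d=61, a=1
  k=6: m=35, d=4, a=18
  k=7: m=37, d=25, a=3
  k=8: m=38, d=1, a=76
d=1 and a=2a₀=76 at k=8, so the next step gives (m, d) = (38, 25) again — its k=1 value — and the period has length 8.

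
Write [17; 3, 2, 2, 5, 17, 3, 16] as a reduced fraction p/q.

1365165/78941

Fold from the inside: start with 16/1.
  3 + 1/16 = 49/16
  17 + 16/49 = 849/49
  5 + 49/849 = 4294/849
  2 + 849/4294 = 9437/4294
  2 + 4294/9437 = 23168/9437
  3 + 9437/23168 = 78941/23168
  17 + 23168/78941 = 1365165/78941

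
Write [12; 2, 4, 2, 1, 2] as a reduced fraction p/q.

Using pₖ = aₖpₖ₋₁ + pₖ₋₂ and qₖ = aₖqₖ₋₁ + qₖ₋₂:
  k=0: a=12, p=12, q=1
  k=1: a=2, p=25, q=2
  k=2: a=4, p=112, q=9
  k=3: a=2, p=249, q=20
  k=4: a=1, p=361, q=29
  k=5: a=2, p=971, q=78

971/78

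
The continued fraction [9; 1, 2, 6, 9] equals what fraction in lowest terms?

1685/174

Fold from the inside: start with 9/1.
  6 + 1/9 = 55/9
  2 + 9/55 = 119/55
  1 + 55/119 = 174/119
  9 + 119/174 = 1685/174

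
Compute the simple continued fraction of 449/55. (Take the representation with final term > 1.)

[8; 6, 9]

449 = 8·55 + 9
55 = 6·9 + 1
9 = 9·1 + 0  (stop)
So 449/55 = [8; 6, 9].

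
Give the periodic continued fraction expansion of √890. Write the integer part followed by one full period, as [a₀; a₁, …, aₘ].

a₀ = ⌊√890⌋ = 29.
With m₀=0, d₀=1 and mₖ₊₁ = dₖaₖ − mₖ, dₖ₊₁ = (n − mₖ₊₁²)/dₖ, aₖ₊₁ = ⌊(a₀+mₖ₊₁)/dₖ₊₁⌋:
  k=1: m=29, d=49, a=1
  k=2: m=20, d=10, a=4
  k=3: m=20, d=49, a=1
  k=4: m=29, d=1, a=58
d=1 and a=2a₀=58 at k=4, so the next step gives (m, d) = (29, 49) again — its k=1 value — and the period has length 4.

[29; 1, 4, 1, 58]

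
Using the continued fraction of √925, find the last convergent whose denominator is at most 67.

882/29

√925 = [30; 2, 2, 2, 2, 60, …] (period length 5).
Convergents:
  p_0/q_0 = 30/1
  p_1/q_1 = 61/2
  p_2/q_2 = 152/5
  p_3/q_3 = 365/12
  p_4/q_4 = 882/29
  p_5/q_5 = 53285/1752
q_4 = 29 ≤ 67 < 1752 = q_5, so the answer is 882/29.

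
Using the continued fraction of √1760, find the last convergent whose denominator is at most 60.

√1760 = [41; 1, 19, 1, 82, …] (period length 4).
Convergents:
  p_0/q_0 = 41/1
  p_1/q_1 = 42/1
  p_2/q_2 = 839/20
  p_3/q_3 = 881/21
  p_4/q_4 = 73081/1742
q_3 = 21 ≤ 60 < 1742 = q_4, so the answer is 881/21.

881/21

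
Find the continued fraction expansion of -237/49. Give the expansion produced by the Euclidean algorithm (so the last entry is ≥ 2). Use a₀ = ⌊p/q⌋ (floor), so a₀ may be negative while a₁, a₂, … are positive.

[-5; 6, 8]

-237 = -5×49 + 8
49 = 6×8 + 1
8 = 8×1 + 0  (stop)
So -237/49 = [-5; 6, 8].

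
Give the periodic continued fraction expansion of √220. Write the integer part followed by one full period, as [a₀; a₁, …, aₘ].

[14; 1, 4, 1, 28]

a₀ = ⌊√220⌋ = 14.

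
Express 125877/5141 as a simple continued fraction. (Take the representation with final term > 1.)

[24; 2, 16, 11, 1, 12]

125877 = 24*5141 + 2493
5141 = 2*2493 + 155
2493 = 16*155 + 13
155 = 11*13 + 12
13 = 1*12 + 1
12 = 12*1 + 0  (stop)
So 125877/5141 = [24; 2, 16, 11, 1, 12].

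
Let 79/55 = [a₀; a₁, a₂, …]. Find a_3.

79 = 1·55 + 24   →  a_0 = 1
55 = 2·24 + 7   →  a_1 = 2
24 = 3·7 + 3   →  a_2 = 3
7 = 2·3 + 1   →  a_3 = 2

2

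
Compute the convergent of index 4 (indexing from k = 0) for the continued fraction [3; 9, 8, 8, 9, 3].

16823/5410

Using pₖ = aₖpₖ₋₁ + pₖ₋₂, qₖ = aₖqₖ₋₁ + qₖ₋₂ (with p₋₁=1, p₋₂=0, q₋₁=0, q₋₂=1):
  k=0: a=3, p=3, q=1
  k=1: a=9, p=28, q=9
  k=2: a=8, p=227, q=73
  k=3: a=8, p=1844, q=593
  k=4: a=9, p=16823, q=5410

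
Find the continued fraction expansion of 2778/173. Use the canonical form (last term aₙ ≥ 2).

[16; 17, 3, 3]

2778 = 16×173 + 10
173 = 17×10 + 3
10 = 3×3 + 1
3 = 3×1 + 0  (stop)
So 2778/173 = [16; 17, 3, 3].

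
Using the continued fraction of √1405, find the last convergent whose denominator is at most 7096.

167513/4469

√1405 = [37; 2, 14, 2, 74, …] (period length 4).
Convergents:
  p_0/q_0 = 37/1
  p_1/q_1 = 75/2
  p_2/q_2 = 1087/29
  p_3/q_3 = 2249/60
  p_4/q_4 = 167513/4469
  p_5/q_5 = 337275/8998
q_4 = 4469 ≤ 7096 < 8998 = q_5, so the answer is 167513/4469.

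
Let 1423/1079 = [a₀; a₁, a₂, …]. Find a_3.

1423 = 1·1079 + 344   →  a_0 = 1
1079 = 3·344 + 47   →  a_1 = 3
344 = 7·47 + 15   →  a_2 = 7
47 = 3·15 + 2   →  a_3 = 3

3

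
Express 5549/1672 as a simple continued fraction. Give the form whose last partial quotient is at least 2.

[3; 3, 7, 3, 3, 7]

5549 = 3·1672 + 533
1672 = 3·533 + 73
533 = 7·73 + 22
73 = 3·22 + 7
22 = 3·7 + 1
7 = 7·1 + 0  (stop)
So 5549/1672 = [3; 3, 7, 3, 3, 7].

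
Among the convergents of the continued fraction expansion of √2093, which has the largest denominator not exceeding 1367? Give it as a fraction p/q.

√2093 = [45; 1, 2, 1, 90, …] (period length 4).
Convergents:
  p_0/q_0 = 45/1
  p_1/q_1 = 46/1
  p_2/q_2 = 137/3
  p_3/q_3 = 183/4
  p_4/q_4 = 16607/363
  p_5/q_5 = 16790/367
  p_6/q_6 = 50187/1097
  p_7/q_7 = 66977/1464
q_6 = 1097 ≤ 1367 < 1464 = q_7, so the answer is 50187/1097.

50187/1097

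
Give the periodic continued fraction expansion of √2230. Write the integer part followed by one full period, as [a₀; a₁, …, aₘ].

[47; 4, 2, 18, 2, 4, 94]

a₀ = ⌊√2230⌋ = 47.
With m₀=0, d₀=1 and mₖ₊₁ = dₖaₖ − mₖ, dₖ₊₁ = (n − mₖ₊₁²)/dₖ, aₖ₊₁ = ⌊(a₀+mₖ₊₁)/dₖ₊₁⌋:
  k=1: m=47, d=21, a=4
  k=2: m=37, d=41, a=2
  k=3: m=45, d=5, a=18
  k=4: m=45, d=41, a=2
  k=5: m=37, d=21, a=4
  k=6: m=47, d=1, a=94
d=1 and a=2a₀=94 at k=6, so the next step gives (m, d) = (47, 21) again — its k=1 value — and the period has length 6.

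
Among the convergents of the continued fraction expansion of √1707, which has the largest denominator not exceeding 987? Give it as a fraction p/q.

32309/782

√1707 = [41; 3, 6, 41, 6, 3, 82, …] (period length 6).
Convergents:
  p_0/q_0 = 41/1
  p_1/q_1 = 124/3
  p_2/q_2 = 785/19
  p_3/q_3 = 32309/782
  p_4/q_4 = 194639/4711
q_3 = 782 ≤ 987 < 4711 = q_4, so the answer is 32309/782.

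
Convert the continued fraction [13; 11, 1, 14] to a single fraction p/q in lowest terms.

Fold from the inside: start with 14/1.
  1 + 1/14 = 15/14
  11 + 14/15 = 179/15
  13 + 15/179 = 2342/179

2342/179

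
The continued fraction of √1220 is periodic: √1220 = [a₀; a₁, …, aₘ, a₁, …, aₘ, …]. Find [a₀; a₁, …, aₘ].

[34; 1, 12, 1, 68]

a₀ = ⌊√1220⌋ = 34.
With m₀=0, d₀=1 and mₖ₊₁ = dₖaₖ − mₖ, dₖ₊₁ = (n − mₖ₊₁²)/dₖ, aₖ₊₁ = ⌊(a₀+mₖ₊₁)/dₖ₊₁⌋:
  k=1: m=34, d=64, a=1
  k=2: m=30, d=5, a=12
  k=3: m=30, d=64, a=1
  k=4: m=34, d=1, a=68
d=1 and a=2a₀=68 at k=4, so the next step gives (m, d) = (34, 64) again — its k=1 value — and the period has length 4.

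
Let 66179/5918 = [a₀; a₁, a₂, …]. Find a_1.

5

66179 = 11·5918 + 1081   →  a_0 = 11
5918 = 5·1081 + 513   →  a_1 = 5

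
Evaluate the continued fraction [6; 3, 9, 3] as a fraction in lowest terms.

Fold from the inside: start with 3/1.
  9 + 1/3 = 28/3
  3 + 3/28 = 87/28
  6 + 28/87 = 550/87

550/87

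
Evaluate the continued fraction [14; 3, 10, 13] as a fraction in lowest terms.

5815/406

Fold from the inside: start with 13/1.
  10 + 1/13 = 131/13
  3 + 13/131 = 406/131
  14 + 131/406 = 5815/406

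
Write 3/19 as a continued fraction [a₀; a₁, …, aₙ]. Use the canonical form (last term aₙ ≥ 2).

3 = 0·19 + 3
19 = 6·3 + 1
3 = 3·1 + 0  (stop)
So 3/19 = [0; 6, 3].

[0; 6, 3]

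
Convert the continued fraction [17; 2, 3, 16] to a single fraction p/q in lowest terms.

1987/114

Using pₖ = aₖpₖ₋₁ + pₖ₋₂ and qₖ = aₖqₖ₋₁ + qₖ₋₂:
  k=0: a=17, p=17, q=1
  k=1: a=2, p=35, q=2
  k=2: a=3, p=122, q=7
  k=3: a=16, p=1987, q=114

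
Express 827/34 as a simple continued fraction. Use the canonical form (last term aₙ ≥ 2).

827 = 24·34 + 11
34 = 3·11 + 1
11 = 11·1 + 0  (stop)
So 827/34 = [24; 3, 11].

[24; 3, 11]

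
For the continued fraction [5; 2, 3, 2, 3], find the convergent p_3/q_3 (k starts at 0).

Using pₖ = aₖpₖ₋₁ + pₖ₋₂, qₖ = aₖqₖ₋₁ + qₖ₋₂ (with p₋₁=1, p₋₂=0, q₋₁=0, q₋₂=1):
  k=0: a=5, p=5, q=1
  k=1: a=2, p=11, q=2
  k=2: a=3, p=38, q=7
  k=3: a=2, p=87, q=16

87/16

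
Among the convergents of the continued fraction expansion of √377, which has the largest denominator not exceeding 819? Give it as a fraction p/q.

√377 = [19; 2, 2, 2, 38, …] (period length 4).
Convergents:
  p_0/q_0 = 19/1
  p_1/q_1 = 39/2
  p_2/q_2 = 97/5
  p_3/q_3 = 233/12
  p_4/q_4 = 8951/461
  p_5/q_5 = 18135/934
q_4 = 461 ≤ 819 < 934 = q_5, so the answer is 8951/461.

8951/461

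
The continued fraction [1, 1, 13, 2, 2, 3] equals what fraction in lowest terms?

473/245

Fold from the inside: start with 3/1.
  2 + 1/3 = 7/3
  2 + 3/7 = 17/7
  13 + 7/17 = 228/17
  1 + 17/228 = 245/228
  1 + 228/245 = 473/245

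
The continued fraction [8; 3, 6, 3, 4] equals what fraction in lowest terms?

Fold from the inside: start with 4/1.
  3 + 1/4 = 13/4
  6 + 4/13 = 82/13
  3 + 13/82 = 259/82
  8 + 82/259 = 2154/259

2154/259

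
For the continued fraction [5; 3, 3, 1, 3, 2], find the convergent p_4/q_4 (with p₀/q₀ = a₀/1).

Using pₖ = aₖpₖ₋₁ + pₖ₋₂, qₖ = aₖqₖ₋₁ + qₖ₋₂ (with p₋₁=1, p₋₂=0, q₋₁=0, q₋₂=1):
  k=0: a=5, p=5, q=1
  k=1: a=3, p=16, q=3
  k=2: a=3, p=53, q=10
  k=3: a=1, p=69, q=13
  k=4: a=3, p=260, q=49

260/49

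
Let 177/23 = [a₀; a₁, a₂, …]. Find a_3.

3

177 = 7·23 + 16   →  a_0 = 7
23 = 1·16 + 7   →  a_1 = 1
16 = 2·7 + 2   →  a_2 = 2
7 = 3·2 + 1   →  a_3 = 3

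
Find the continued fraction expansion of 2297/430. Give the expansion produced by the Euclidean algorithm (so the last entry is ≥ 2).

2297 = 5×430 + 147
430 = 2×147 + 136
147 = 1×136 + 11
136 = 12×11 + 4
11 = 2×4 + 3
4 = 1×3 + 1
3 = 3×1 + 0  (stop)
So 2297/430 = [5; 2, 1, 12, 2, 1, 3].

[5; 2, 1, 12, 2, 1, 3]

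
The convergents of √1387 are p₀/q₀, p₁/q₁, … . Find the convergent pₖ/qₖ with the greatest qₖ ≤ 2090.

√1387 = [37; 4, 8, 37, 8, 4, 74, …] (period length 6).
Convergents:
  p_0/q_0 = 37/1
  p_1/q_1 = 149/4
  p_2/q_2 = 1229/33
  p_3/q_3 = 45622/1225
  p_4/q_4 = 366205/9833
q_3 = 1225 ≤ 2090 < 9833 = q_4, so the answer is 45622/1225.

45622/1225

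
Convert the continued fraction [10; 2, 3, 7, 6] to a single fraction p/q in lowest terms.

Fold from the inside: start with 6/1.
  7 + 1/6 = 43/6
  3 + 6/43 = 135/43
  2 + 43/135 = 313/135
  10 + 135/313 = 3265/313

3265/313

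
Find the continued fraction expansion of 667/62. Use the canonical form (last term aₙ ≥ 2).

667 = 10·62 + 47
62 = 1·47 + 15
47 = 3·15 + 2
15 = 7·2 + 1
2 = 2·1 + 0  (stop)
So 667/62 = [10; 1, 3, 7, 2].

[10; 1, 3, 7, 2]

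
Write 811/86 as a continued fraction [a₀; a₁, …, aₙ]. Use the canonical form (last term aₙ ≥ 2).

811 = 9*86 + 37
86 = 2*37 + 12
37 = 3*12 + 1
12 = 12*1 + 0  (stop)
So 811/86 = [9; 2, 3, 12].

[9; 2, 3, 12]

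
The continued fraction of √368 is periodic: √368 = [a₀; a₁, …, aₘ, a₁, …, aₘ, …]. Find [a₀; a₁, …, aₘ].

a₀ = ⌊√368⌋ = 19.
With m₀=0, d₀=1 and mₖ₊₁ = dₖaₖ − mₖ, dₖ₊₁ = (n − mₖ₊₁²)/dₖ, aₖ₊₁ = ⌊(a₀+mₖ₊₁)/dₖ₊₁⌋:
  k=1: m=19, d=7, a=5
  k=2: m=16, d=16, a=2
  k=3: m=16, d=7, a=5
  k=4: m=19, d=1, a=38
d=1 and a=2a₀=38 at k=4, so the next step gives (m, d) = (19, 7) again — its k=1 value — and the period has length 4.

[19; 5, 2, 5, 38]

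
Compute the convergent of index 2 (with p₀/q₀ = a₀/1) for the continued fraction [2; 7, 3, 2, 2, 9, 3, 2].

Using pₖ = aₖpₖ₋₁ + pₖ₋₂, qₖ = aₖqₖ₋₁ + qₖ₋₂ (with p₋₁=1, p₋₂=0, q₋₁=0, q₋₂=1):
  k=0: a=2, p=2, q=1
  k=1: a=7, p=15, q=7
  k=2: a=3, p=47, q=22

47/22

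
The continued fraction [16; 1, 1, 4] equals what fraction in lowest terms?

149/9

Using pₖ = aₖpₖ₋₁ + pₖ₋₂ and qₖ = aₖqₖ₋₁ + qₖ₋₂:
  k=0: a=16, p=16, q=1
  k=1: a=1, p=17, q=1
  k=2: a=1, p=33, q=2
  k=3: a=4, p=149, q=9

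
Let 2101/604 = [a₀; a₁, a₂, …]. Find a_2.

2101 = 3·604 + 289   →  a_0 = 3
604 = 2·289 + 26   →  a_1 = 2
289 = 11·26 + 3   →  a_2 = 11

11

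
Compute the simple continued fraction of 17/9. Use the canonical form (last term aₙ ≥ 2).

[1; 1, 8]

17 = 1×9 + 8
9 = 1×8 + 1
8 = 8×1 + 0  (stop)
So 17/9 = [1; 1, 8].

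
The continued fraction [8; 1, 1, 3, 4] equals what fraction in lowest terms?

Fold from the inside: start with 4/1.
  3 + 1/4 = 13/4
  1 + 4/13 = 17/13
  1 + 13/17 = 30/17
  8 + 17/30 = 257/30

257/30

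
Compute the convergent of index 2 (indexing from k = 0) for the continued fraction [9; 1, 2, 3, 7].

Using pₖ = aₖpₖ₋₁ + pₖ₋₂, qₖ = aₖqₖ₋₁ + qₖ₋₂ (with p₋₁=1, p₋₂=0, q₋₁=0, q₋₂=1):
  k=0: a=9, p=9, q=1
  k=1: a=1, p=10, q=1
  k=2: a=2, p=29, q=3

29/3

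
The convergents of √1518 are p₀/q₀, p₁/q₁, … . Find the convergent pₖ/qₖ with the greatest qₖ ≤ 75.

√1518 = [38; 1, 24, 1, 76, …] (period length 4).
Convergents:
  p_0/q_0 = 38/1
  p_1/q_1 = 39/1
  p_2/q_2 = 974/25
  p_3/q_3 = 1013/26
  p_4/q_4 = 77962/2001
q_3 = 26 ≤ 75 < 2001 = q_4, so the answer is 1013/26.

1013/26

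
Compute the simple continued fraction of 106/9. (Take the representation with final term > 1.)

[11; 1, 3, 2]

106 = 11*9 + 7
9 = 1*7 + 2
7 = 3*2 + 1
2 = 2*1 + 0  (stop)
So 106/9 = [11; 1, 3, 2].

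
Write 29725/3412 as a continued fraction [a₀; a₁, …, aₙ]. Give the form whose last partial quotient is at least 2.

[8; 1, 2, 2, 8, 8, 7]

29725 = 8·3412 + 2429
3412 = 1·2429 + 983
2429 = 2·983 + 463
983 = 2·463 + 57
463 = 8·57 + 7
57 = 8·7 + 1
7 = 7·1 + 0  (stop)
So 29725/3412 = [8; 1, 2, 2, 8, 8, 7].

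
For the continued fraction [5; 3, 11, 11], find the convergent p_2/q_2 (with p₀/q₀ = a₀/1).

181/34

Using pₖ = aₖpₖ₋₁ + pₖ₋₂, qₖ = aₖqₖ₋₁ + qₖ₋₂ (with p₋₁=1, p₋₂=0, q₋₁=0, q₋₂=1):
  k=0: a=5, p=5, q=1
  k=1: a=3, p=16, q=3
  k=2: a=11, p=181, q=34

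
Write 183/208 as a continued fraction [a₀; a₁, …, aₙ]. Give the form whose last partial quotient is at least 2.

183 = 0·208 + 183
208 = 1·183 + 25
183 = 7·25 + 8
25 = 3·8 + 1
8 = 8·1 + 0  (stop)
So 183/208 = [0; 1, 7, 3, 8].

[0; 1, 7, 3, 8]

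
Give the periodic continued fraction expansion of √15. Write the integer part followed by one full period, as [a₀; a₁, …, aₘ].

a₀ = ⌊√15⌋ = 3.
With m₀=0, d₀=1 and mₖ₊₁ = dₖaₖ − mₖ, dₖ₊₁ = (n − mₖ₊₁²)/dₖ, aₖ₊₁ = ⌊(a₀+mₖ₊₁)/dₖ₊₁⌋:
  k=1: m=3, d=6, a=1
  k=2: m=3, d=1, a=6
d=1 and a=2a₀=6 at k=2, so the next step gives (m, d) = (3, 6) again — its k=1 value — and the period has length 2.

[3; 1, 6]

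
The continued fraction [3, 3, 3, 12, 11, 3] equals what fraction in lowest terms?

Using pₖ = aₖpₖ₋₁ + pₖ₋₂ and qₖ = aₖqₖ₋₁ + qₖ₋₂:
  k=0: a=3, p=3, q=1
  k=1: a=3, p=10, q=3
  k=2: a=3, p=33, q=10
  k=3: a=12, p=406, q=123
  k=4: a=11, p=4499, q=1363
  k=5: a=3, p=13903, q=4212

13903/4212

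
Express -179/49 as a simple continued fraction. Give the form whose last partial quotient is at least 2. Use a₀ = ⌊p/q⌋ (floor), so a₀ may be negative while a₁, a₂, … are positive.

-179 = -4·49 + 17
49 = 2·17 + 15
17 = 1·15 + 2
15 = 7·2 + 1
2 = 2·1 + 0  (stop)
So -179/49 = [-4; 2, 1, 7, 2].

[-4; 2, 1, 7, 2]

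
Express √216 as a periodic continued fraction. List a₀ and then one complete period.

a₀ = ⌊√216⌋ = 14.

[14; 1, 2, 3, 2, 1, 28]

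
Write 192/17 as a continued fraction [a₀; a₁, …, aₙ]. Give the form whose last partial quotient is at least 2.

192 = 11×17 + 5
17 = 3×5 + 2
5 = 2×2 + 1
2 = 2×1 + 0  (stop)
So 192/17 = [11; 3, 2, 2].

[11; 3, 2, 2]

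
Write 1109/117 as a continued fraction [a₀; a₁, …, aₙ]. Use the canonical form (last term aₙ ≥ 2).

1109 = 9×117 + 56
117 = 2×56 + 5
56 = 11×5 + 1
5 = 5×1 + 0  (stop)
So 1109/117 = [9; 2, 11, 5].

[9; 2, 11, 5]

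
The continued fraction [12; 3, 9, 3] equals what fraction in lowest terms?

Fold from the inside: start with 3/1.
  9 + 1/3 = 28/3
  3 + 3/28 = 87/28
  12 + 28/87 = 1072/87

1072/87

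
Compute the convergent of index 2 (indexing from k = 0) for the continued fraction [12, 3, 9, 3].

Using pₖ = aₖpₖ₋₁ + pₖ₋₂, qₖ = aₖqₖ₋₁ + qₖ₋₂ (with p₋₁=1, p₋₂=0, q₋₁=0, q₋₂=1):
  k=0: a=12, p=12, q=1
  k=1: a=3, p=37, q=3
  k=2: a=9, p=345, q=28

345/28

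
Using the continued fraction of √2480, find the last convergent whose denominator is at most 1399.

√2480 = [49; 1, 3, 1, 98, …] (period length 4).
Convergents:
  p_0/q_0 = 49/1
  p_1/q_1 = 50/1
  p_2/q_2 = 199/4
  p_3/q_3 = 249/5
  p_4/q_4 = 24601/494
  p_5/q_5 = 24850/499
  p_6/q_6 = 99151/1991
q_5 = 499 ≤ 1399 < 1991 = q_6, so the answer is 24850/499.

24850/499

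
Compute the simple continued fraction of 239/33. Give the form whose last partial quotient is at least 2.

[7; 4, 8]

239 = 7*33 + 8
33 = 4*8 + 1
8 = 8*1 + 0  (stop)
So 239/33 = [7; 4, 8].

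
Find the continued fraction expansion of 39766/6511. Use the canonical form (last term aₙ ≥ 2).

39766 = 6×6511 + 700
6511 = 9×700 + 211
700 = 3×211 + 67
211 = 3×67 + 10
67 = 6×10 + 7
10 = 1×7 + 3
7 = 2×3 + 1
3 = 3×1 + 0  (stop)
So 39766/6511 = [6; 9, 3, 3, 6, 1, 2, 3].

[6; 9, 3, 3, 6, 1, 2, 3]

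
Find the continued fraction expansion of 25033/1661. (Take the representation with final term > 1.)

25033 = 15×1661 + 118
1661 = 14×118 + 9
118 = 13×9 + 1
9 = 9×1 + 0  (stop)
So 25033/1661 = [15; 14, 13, 9].

[15; 14, 13, 9]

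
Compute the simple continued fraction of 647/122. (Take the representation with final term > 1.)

[5; 3, 3, 2, 1, 3]

647 = 5×122 + 37
122 = 3×37 + 11
37 = 3×11 + 4
11 = 2×4 + 3
4 = 1×3 + 1
3 = 3×1 + 0  (stop)
So 647/122 = [5; 3, 3, 2, 1, 3].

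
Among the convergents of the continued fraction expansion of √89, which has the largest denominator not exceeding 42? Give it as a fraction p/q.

217/23

√89 = [9; 2, 3, 3, 2, 18, …] (period length 5).
Convergents:
  p_0/q_0 = 9/1
  p_1/q_1 = 19/2
  p_2/q_2 = 66/7
  p_3/q_3 = 217/23
  p_4/q_4 = 500/53
q_3 = 23 ≤ 42 < 53 = q_4, so the answer is 217/23.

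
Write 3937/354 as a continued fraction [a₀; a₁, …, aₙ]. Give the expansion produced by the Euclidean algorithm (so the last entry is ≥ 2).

3937 = 11*354 + 43
354 = 8*43 + 10
43 = 4*10 + 3
10 = 3*3 + 1
3 = 3*1 + 0  (stop)
So 3937/354 = [11; 8, 4, 3, 3].

[11; 8, 4, 3, 3]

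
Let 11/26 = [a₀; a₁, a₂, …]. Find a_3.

11 = 0·26 + 11   →  a_0 = 0
26 = 2·11 + 4   →  a_1 = 2
11 = 2·4 + 3   →  a_2 = 2
4 = 1·3 + 1   →  a_3 = 1

1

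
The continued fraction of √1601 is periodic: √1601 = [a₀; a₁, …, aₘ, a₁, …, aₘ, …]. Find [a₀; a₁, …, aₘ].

[40; 80]

a₀ = ⌊√1601⌋ = 40.
With m₀=0, d₀=1 and mₖ₊₁ = dₖaₖ − mₖ, dₖ₊₁ = (n − mₖ₊₁²)/dₖ, aₖ₊₁ = ⌊(a₀+mₖ₊₁)/dₖ₊₁⌋:
  k=1: m=40, d=1, a=80
d=1 and a=2a₀=80 at k=1, so the next step gives (m, d) = (40, 1) again — its k=1 value — and the period has length 1.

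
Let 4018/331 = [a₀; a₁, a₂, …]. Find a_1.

4018 = 12·331 + 46   →  a_0 = 12
331 = 7·46 + 9   →  a_1 = 7

7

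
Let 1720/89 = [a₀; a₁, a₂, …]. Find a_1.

3

1720 = 19·89 + 29   →  a_0 = 19
89 = 3·29 + 2   →  a_1 = 3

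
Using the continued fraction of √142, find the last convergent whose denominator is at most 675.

3420/287

√142 = [11; 1, 10, 1, 22, …] (period length 4).
Convergents:
  p_0/q_0 = 11/1
  p_1/q_1 = 12/1
  p_2/q_2 = 131/11
  p_3/q_3 = 143/12
  p_4/q_4 = 3277/275
  p_5/q_5 = 3420/287
  p_6/q_6 = 37477/3145
q_5 = 287 ≤ 675 < 3145 = q_6, so the answer is 3420/287.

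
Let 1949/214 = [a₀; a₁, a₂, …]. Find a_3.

1949 = 9·214 + 23   →  a_0 = 9
214 = 9·23 + 7   →  a_1 = 9
23 = 3·7 + 2   →  a_2 = 3
7 = 3·2 + 1   →  a_3 = 3

3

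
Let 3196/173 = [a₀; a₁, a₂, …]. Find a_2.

9

3196 = 18·173 + 82   →  a_0 = 18
173 = 2·82 + 9   →  a_1 = 2
82 = 9·9 + 1   →  a_2 = 9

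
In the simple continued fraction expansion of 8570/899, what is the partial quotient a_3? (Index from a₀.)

8570 = 9·899 + 479   →  a_0 = 9
899 = 1·479 + 420   →  a_1 = 1
479 = 1·420 + 59   →  a_2 = 1
420 = 7·59 + 7   →  a_3 = 7

7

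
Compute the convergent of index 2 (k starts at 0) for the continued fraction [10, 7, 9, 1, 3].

Using pₖ = aₖpₖ₋₁ + pₖ₋₂, qₖ = aₖqₖ₋₁ + qₖ₋₂ (with p₋₁=1, p₋₂=0, q₋₁=0, q₋₂=1):
  k=0: a=10, p=10, q=1
  k=1: a=7, p=71, q=7
  k=2: a=9, p=649, q=64

649/64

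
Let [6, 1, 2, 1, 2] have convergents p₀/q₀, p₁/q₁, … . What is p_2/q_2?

Using pₖ = aₖpₖ₋₁ + pₖ₋₂, qₖ = aₖqₖ₋₁ + qₖ₋₂ (with p₋₁=1, p₋₂=0, q₋₁=0, q₋₂=1):
  k=0: a=6, p=6, q=1
  k=1: a=1, p=7, q=1
  k=2: a=2, p=20, q=3

20/3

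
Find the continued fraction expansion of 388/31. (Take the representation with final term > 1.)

[12; 1, 1, 15]

388 = 12*31 + 16
31 = 1*16 + 15
16 = 1*15 + 1
15 = 15*1 + 0  (stop)
So 388/31 = [12; 1, 1, 15].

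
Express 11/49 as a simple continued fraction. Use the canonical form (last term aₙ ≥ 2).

[0; 4, 2, 5]

11 = 0×49 + 11
49 = 4×11 + 5
11 = 2×5 + 1
5 = 5×1 + 0  (stop)
So 11/49 = [0; 4, 2, 5].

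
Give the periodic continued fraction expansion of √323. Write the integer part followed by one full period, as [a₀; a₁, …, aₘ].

a₀ = ⌊√323⌋ = 17.

[17; 1, 34]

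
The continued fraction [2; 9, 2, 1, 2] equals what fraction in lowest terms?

158/75

Using pₖ = aₖpₖ₋₁ + pₖ₋₂ and qₖ = aₖqₖ₋₁ + qₖ₋₂:
  k=0: a=2, p=2, q=1
  k=1: a=9, p=19, q=9
  k=2: a=2, p=40, q=19
  k=3: a=1, p=59, q=28
  k=4: a=2, p=158, q=75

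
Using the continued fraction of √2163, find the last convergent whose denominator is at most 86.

√2163 = [46; 1, 1, 30, 1, 1, 92, …] (period length 6).
Convergents:
  p_0/q_0 = 46/1
  p_1/q_1 = 47/1
  p_2/q_2 = 93/2
  p_3/q_3 = 2837/61
  p_4/q_4 = 2930/63
  p_5/q_5 = 5767/124
q_4 = 63 ≤ 86 < 124 = q_5, so the answer is 2930/63.

2930/63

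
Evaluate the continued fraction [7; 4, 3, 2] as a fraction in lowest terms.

Fold from the inside: start with 2/1.
  3 + 1/2 = 7/2
  4 + 2/7 = 30/7
  7 + 7/30 = 217/30

217/30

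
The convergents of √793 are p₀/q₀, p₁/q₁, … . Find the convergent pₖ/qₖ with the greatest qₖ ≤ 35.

√793 = [28; 6, 4, 6, 56, …] (period length 4).
Convergents:
  p_0/q_0 = 28/1
  p_1/q_1 = 169/6
  p_2/q_2 = 704/25
  p_3/q_3 = 4393/156
q_2 = 25 ≤ 35 < 156 = q_3, so the answer is 704/25.

704/25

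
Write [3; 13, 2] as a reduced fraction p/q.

83/27

Fold from the inside: start with 2/1.
  13 + 1/2 = 27/2
  3 + 2/27 = 83/27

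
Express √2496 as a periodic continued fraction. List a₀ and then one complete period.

[49; 1, 23, 1, 98]

a₀ = ⌊√2496⌋ = 49.
With m₀=0, d₀=1 and mₖ₊₁ = dₖaₖ − mₖ, dₖ₊₁ = (n − mₖ₊₁²)/dₖ, aₖ₊₁ = ⌊(a₀+mₖ₊₁)/dₖ₊₁⌋:
  k=1: m=49, d=95, a=1
  k=2: m=46, d=4, a=23
  k=3: m=46, d=95, a=1
  k=4: m=49, d=1, a=98
d=1 and a=2a₀=98 at k=4, so the next step gives (m, d) = (49, 95) again — its k=1 value — and the period has length 4.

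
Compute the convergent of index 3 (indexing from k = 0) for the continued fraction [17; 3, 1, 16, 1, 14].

1156/67

Using pₖ = aₖpₖ₋₁ + pₖ₋₂, qₖ = aₖqₖ₋₁ + qₖ₋₂ (with p₋₁=1, p₋₂=0, q₋₁=0, q₋₂=1):
  k=0: a=17, p=17, q=1
  k=1: a=3, p=52, q=3
  k=2: a=1, p=69, q=4
  k=3: a=16, p=1156, q=67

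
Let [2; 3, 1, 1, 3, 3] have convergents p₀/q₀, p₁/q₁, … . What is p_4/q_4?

Using pₖ = aₖpₖ₋₁ + pₖ₋₂, qₖ = aₖqₖ₋₁ + qₖ₋₂ (with p₋₁=1, p₋₂=0, q₋₁=0, q₋₂=1):
  k=0: a=2, p=2, q=1
  k=1: a=3, p=7, q=3
  k=2: a=1, p=9, q=4
  k=3: a=1, p=16, q=7
  k=4: a=3, p=57, q=25

57/25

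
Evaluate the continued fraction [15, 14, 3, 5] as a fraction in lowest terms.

3451/229

Fold from the inside: start with 5/1.
  3 + 1/5 = 16/5
  14 + 5/16 = 229/16
  15 + 16/229 = 3451/229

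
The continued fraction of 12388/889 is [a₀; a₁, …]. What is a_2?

12388 = 13·889 + 831   →  a_0 = 13
889 = 1·831 + 58   →  a_1 = 1
831 = 14·58 + 19   →  a_2 = 14

14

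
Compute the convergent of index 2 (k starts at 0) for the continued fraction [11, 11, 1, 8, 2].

133/12

Using pₖ = aₖpₖ₋₁ + pₖ₋₂, qₖ = aₖqₖ₋₁ + qₖ₋₂ (with p₋₁=1, p₋₂=0, q₋₁=0, q₋₂=1):
  k=0: a=11, p=11, q=1
  k=1: a=11, p=122, q=11
  k=2: a=1, p=133, q=12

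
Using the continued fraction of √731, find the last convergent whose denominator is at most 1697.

√731 = [27; 27, 54, …] (period length 2).
Convergents:
  p_0/q_0 = 27/1
  p_1/q_1 = 730/27
  p_2/q_2 = 39447/1459
  p_3/q_3 = 1065799/39420
q_2 = 1459 ≤ 1697 < 39420 = q_3, so the answer is 39447/1459.

39447/1459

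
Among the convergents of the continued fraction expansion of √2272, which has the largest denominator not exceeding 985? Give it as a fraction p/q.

40897/858

√2272 = [47; 1, 1, 1, 94, …] (period length 4).
Convergents:
  p_0/q_0 = 47/1
  p_1/q_1 = 48/1
  p_2/q_2 = 95/2
  p_3/q_3 = 143/3
  p_4/q_4 = 13537/284
  p_5/q_5 = 13680/287
  p_6/q_6 = 27217/571
  p_7/q_7 = 40897/858
  p_8/q_8 = 3871535/81223
q_7 = 858 ≤ 985 < 81223 = q_8, so the answer is 40897/858.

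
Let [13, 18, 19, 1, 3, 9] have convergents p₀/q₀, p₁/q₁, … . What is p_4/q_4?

Using pₖ = aₖpₖ₋₁ + pₖ₋₂, qₖ = aₖqₖ₋₁ + qₖ₋₂ (with p₋₁=1, p₋₂=0, q₋₁=0, q₋₂=1):
  k=0: a=13, p=13, q=1
  k=1: a=18, p=235, q=18
  k=2: a=19, p=4478, q=343
  k=3: a=1, p=4713, q=361
  k=4: a=3, p=18617, q=1426

18617/1426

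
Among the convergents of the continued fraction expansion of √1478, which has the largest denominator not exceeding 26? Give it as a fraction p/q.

346/9

√1478 = [38; 2, 4, 38, 4, 2, 76, …] (period length 6).
Convergents:
  p_0/q_0 = 38/1
  p_1/q_1 = 77/2
  p_2/q_2 = 346/9
  p_3/q_3 = 13225/344
q_2 = 9 ≤ 26 < 344 = q_3, so the answer is 346/9.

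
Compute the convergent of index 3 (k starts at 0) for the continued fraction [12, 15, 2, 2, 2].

Using pₖ = aₖpₖ₋₁ + pₖ₋₂, qₖ = aₖqₖ₋₁ + qₖ₋₂ (with p₋₁=1, p₋₂=0, q₋₁=0, q₋₂=1):
  k=0: a=12, p=12, q=1
  k=1: a=15, p=181, q=15
  k=2: a=2, p=374, q=31
  k=3: a=2, p=929, q=77

929/77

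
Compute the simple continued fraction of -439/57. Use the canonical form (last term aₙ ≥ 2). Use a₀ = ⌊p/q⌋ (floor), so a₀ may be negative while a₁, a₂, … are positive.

[-8; 3, 2, 1, 5]

-439 = -8·57 + 17
57 = 3·17 + 6
17 = 2·6 + 5
6 = 1·5 + 1
5 = 5·1 + 0  (stop)
So -439/57 = [-8; 3, 2, 1, 5].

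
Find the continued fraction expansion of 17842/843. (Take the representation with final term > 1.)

17842 = 21*843 + 139
843 = 6*139 + 9
139 = 15*9 + 4
9 = 2*4 + 1
4 = 4*1 + 0  (stop)
So 17842/843 = [21; 6, 15, 2, 4].

[21; 6, 15, 2, 4]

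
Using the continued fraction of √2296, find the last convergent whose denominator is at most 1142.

54577/1139

√2296 = [47; 1, 10, 1, 94, …] (period length 4).
Convergents:
  p_0/q_0 = 47/1
  p_1/q_1 = 48/1
  p_2/q_2 = 527/11
  p_3/q_3 = 575/12
  p_4/q_4 = 54577/1139
  p_5/q_5 = 55152/1151
q_4 = 1139 ≤ 1142 < 1151 = q_5, so the answer is 54577/1139.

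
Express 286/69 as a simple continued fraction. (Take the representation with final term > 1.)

[4; 6, 1, 9]

286 = 4*69 + 10
69 = 6*10 + 9
10 = 1*9 + 1
9 = 9*1 + 0  (stop)
So 286/69 = [4; 6, 1, 9].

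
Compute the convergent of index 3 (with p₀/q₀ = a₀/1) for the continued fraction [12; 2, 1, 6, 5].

Using pₖ = aₖpₖ₋₁ + pₖ₋₂, qₖ = aₖqₖ₋₁ + qₖ₋₂ (with p₋₁=1, p₋₂=0, q₋₁=0, q₋₂=1):
  k=0: a=12, p=12, q=1
  k=1: a=2, p=25, q=2
  k=2: a=1, p=37, q=3
  k=3: a=6, p=247, q=20

247/20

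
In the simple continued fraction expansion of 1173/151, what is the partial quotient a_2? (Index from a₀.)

3

1173 = 7·151 + 116   →  a_0 = 7
151 = 1·116 + 35   →  a_1 = 1
116 = 3·35 + 11   →  a_2 = 3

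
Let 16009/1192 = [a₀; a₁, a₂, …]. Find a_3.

11

16009 = 13·1192 + 513   →  a_0 = 13
1192 = 2·513 + 166   →  a_1 = 2
513 = 3·166 + 15   →  a_2 = 3
166 = 11·15 + 1   →  a_3 = 11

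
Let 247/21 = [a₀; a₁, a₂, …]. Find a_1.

247 = 11·21 + 16   →  a_0 = 11
21 = 1·16 + 5   →  a_1 = 1

1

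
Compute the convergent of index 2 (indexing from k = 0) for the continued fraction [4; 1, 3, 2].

Using pₖ = aₖpₖ₋₁ + pₖ₋₂, qₖ = aₖqₖ₋₁ + qₖ₋₂ (with p₋₁=1, p₋₂=0, q₋₁=0, q₋₂=1):
  k=0: a=4, p=4, q=1
  k=1: a=1, p=5, q=1
  k=2: a=3, p=19, q=4

19/4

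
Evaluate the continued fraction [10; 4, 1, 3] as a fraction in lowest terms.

194/19

Fold from the inside: start with 3/1.
  1 + 1/3 = 4/3
  4 + 3/4 = 19/4
  10 + 4/19 = 194/19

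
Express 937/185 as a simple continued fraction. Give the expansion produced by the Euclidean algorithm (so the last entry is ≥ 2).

[5; 15, 2, 2, 2]

937 = 5*185 + 12
185 = 15*12 + 5
12 = 2*5 + 2
5 = 2*2 + 1
2 = 2*1 + 0  (stop)
So 937/185 = [5; 15, 2, 2, 2].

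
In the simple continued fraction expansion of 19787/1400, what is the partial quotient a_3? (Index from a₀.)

18

19787 = 14·1400 + 187   →  a_0 = 14
1400 = 7·187 + 91   →  a_1 = 7
187 = 2·91 + 5   →  a_2 = 2
91 = 18·5 + 1   →  a_3 = 18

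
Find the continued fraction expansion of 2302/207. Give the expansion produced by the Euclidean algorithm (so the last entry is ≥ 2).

2302 = 11×207 + 25
207 = 8×25 + 7
25 = 3×7 + 4
7 = 1×4 + 3
4 = 1×3 + 1
3 = 3×1 + 0  (stop)
So 2302/207 = [11; 8, 3, 1, 1, 3].

[11; 8, 3, 1, 1, 3]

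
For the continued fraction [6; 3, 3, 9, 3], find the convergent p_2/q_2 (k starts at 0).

Using pₖ = aₖpₖ₋₁ + pₖ₋₂, qₖ = aₖqₖ₋₁ + qₖ₋₂ (with p₋₁=1, p₋₂=0, q₋₁=0, q₋₂=1):
  k=0: a=6, p=6, q=1
  k=1: a=3, p=19, q=3
  k=2: a=3, p=63, q=10

63/10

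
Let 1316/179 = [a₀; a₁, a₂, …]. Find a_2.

1316 = 7·179 + 63   →  a_0 = 7
179 = 2·63 + 53   →  a_1 = 2
63 = 1·53 + 10   →  a_2 = 1

1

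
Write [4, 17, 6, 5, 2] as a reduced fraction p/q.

Fold from the inside: start with 2/1.
  5 + 1/2 = 11/2
  6 + 2/11 = 68/11
  17 + 11/68 = 1167/68
  4 + 68/1167 = 4736/1167

4736/1167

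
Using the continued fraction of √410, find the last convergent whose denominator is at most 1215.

√410 = [20; 4, 40, …] (period length 2).
Convergents:
  p_0/q_0 = 20/1
  p_1/q_1 = 81/4
  p_2/q_2 = 3260/161
  p_3/q_3 = 13121/648
  p_4/q_4 = 528100/26081
q_3 = 648 ≤ 1215 < 26081 = q_4, so the answer is 13121/648.

13121/648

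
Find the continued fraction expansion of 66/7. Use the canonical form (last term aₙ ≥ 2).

[9; 2, 3]

66 = 9*7 + 3
7 = 2*3 + 1
3 = 3*1 + 0  (stop)
So 66/7 = [9; 2, 3].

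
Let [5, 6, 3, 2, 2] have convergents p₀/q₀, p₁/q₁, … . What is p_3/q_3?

227/44

Using pₖ = aₖpₖ₋₁ + pₖ₋₂, qₖ = aₖqₖ₋₁ + qₖ₋₂ (with p₋₁=1, p₋₂=0, q₋₁=0, q₋₂=1):
  k=0: a=5, p=5, q=1
  k=1: a=6, p=31, q=6
  k=2: a=3, p=98, q=19
  k=3: a=2, p=227, q=44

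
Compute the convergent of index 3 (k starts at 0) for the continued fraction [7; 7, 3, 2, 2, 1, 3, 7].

Using pₖ = aₖpₖ₋₁ + pₖ₋₂, qₖ = aₖqₖ₋₁ + qₖ₋₂ (with p₋₁=1, p₋₂=0, q₋₁=0, q₋₂=1):
  k=0: a=7, p=7, q=1
  k=1: a=7, p=50, q=7
  k=2: a=3, p=157, q=22
  k=3: a=2, p=364, q=51

364/51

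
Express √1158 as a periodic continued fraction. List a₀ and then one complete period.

[34; 34, 68]

a₀ = ⌊√1158⌋ = 34.
With m₀=0, d₀=1 and mₖ₊₁ = dₖaₖ − mₖ, dₖ₊₁ = (n − mₖ₊₁²)/dₖ, aₖ₊₁ = ⌊(a₀+mₖ₊₁)/dₖ₊₁⌋:
  k=1: m=34, d=2, a=34
  k=2: m=34, d=1, a=68
d=1 and a=2a₀=68 at k=2, so the next step gives (m, d) = (34, 2) again — its k=1 value — and the period has length 2.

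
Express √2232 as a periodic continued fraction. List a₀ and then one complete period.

a₀ = ⌊√2232⌋ = 47.
With m₀=0, d₀=1 and mₖ₊₁ = dₖaₖ − mₖ, dₖ₊₁ = (n − mₖ₊₁²)/dₖ, aₖ₊₁ = ⌊(a₀+mₖ₊₁)/dₖ₊₁⌋:
  k=1: m=47, d=23, a=4
  k=2: m=45, d=9, a=10
  k=3: m=45, d=23, a=4
  k=4: m=47, d=1, a=94
d=1 and a=2a₀=94 at k=4, so the next step gives (m, d) = (47, 23) again — its k=1 value — and the period has length 4.

[47; 4, 10, 4, 94]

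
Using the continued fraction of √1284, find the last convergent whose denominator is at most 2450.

77005/2149

√1284 = [35; 1, 4, 1, 70, …] (period length 4).
Convergents:
  p_0/q_0 = 35/1
  p_1/q_1 = 36/1
  p_2/q_2 = 179/5
  p_3/q_3 = 215/6
  p_4/q_4 = 15229/425
  p_5/q_5 = 15444/431
  p_6/q_6 = 77005/2149
  p_7/q_7 = 92449/2580
q_6 = 2149 ≤ 2450 < 2580 = q_7, so the answer is 77005/2149.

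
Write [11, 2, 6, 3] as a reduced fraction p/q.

Fold from the inside: start with 3/1.
  6 + 1/3 = 19/3
  2 + 3/19 = 41/19
  11 + 19/41 = 470/41

470/41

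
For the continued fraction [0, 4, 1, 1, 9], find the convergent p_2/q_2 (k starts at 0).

Using pₖ = aₖpₖ₋₁ + pₖ₋₂, qₖ = aₖqₖ₋₁ + qₖ₋₂ (with p₋₁=1, p₋₂=0, q₋₁=0, q₋₂=1):
  k=0: a=0, p=0, q=1
  k=1: a=4, p=1, q=4
  k=2: a=1, p=1, q=5

1/5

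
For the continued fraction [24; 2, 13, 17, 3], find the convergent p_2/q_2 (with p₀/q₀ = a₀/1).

661/27

Using pₖ = aₖpₖ₋₁ + pₖ₋₂, qₖ = aₖqₖ₋₁ + qₖ₋₂ (with p₋₁=1, p₋₂=0, q₋₁=0, q₋₂=1):
  k=0: a=24, p=24, q=1
  k=1: a=2, p=49, q=2
  k=2: a=13, p=661, q=27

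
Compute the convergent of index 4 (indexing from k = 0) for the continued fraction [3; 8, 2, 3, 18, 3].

Using pₖ = aₖpₖ₋₁ + pₖ₋₂, qₖ = aₖqₖ₋₁ + qₖ₋₂ (with p₋₁=1, p₋₂=0, q₋₁=0, q₋₂=1):
  k=0: a=3, p=3, q=1
  k=1: a=8, p=25, q=8
  k=2: a=2, p=53, q=17
  k=3: a=3, p=184, q=59
  k=4: a=18, p=3365, q=1079

3365/1079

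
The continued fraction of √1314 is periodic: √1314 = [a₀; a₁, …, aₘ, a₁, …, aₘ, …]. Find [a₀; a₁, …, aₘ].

[36; 4, 72]

a₀ = ⌊√1314⌋ = 36.
With m₀=0, d₀=1 and mₖ₊₁ = dₖaₖ − mₖ, dₖ₊₁ = (n − mₖ₊₁²)/dₖ, aₖ₊₁ = ⌊(a₀+mₖ₊₁)/dₖ₊₁⌋:
  k=1: m=36, d=18, a=4
  k=2: m=36, d=1, a=72
d=1 and a=2a₀=72 at k=2, so the next step gives (m, d) = (36, 18) again — its k=1 value — and the period has length 2.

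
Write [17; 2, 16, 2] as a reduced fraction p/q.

Using pₖ = aₖpₖ₋₁ + pₖ₋₂ and qₖ = aₖqₖ₋₁ + qₖ₋₂:
  k=0: a=17, p=17, q=1
  k=1: a=2, p=35, q=2
  k=2: a=16, p=577, q=33
  k=3: a=2, p=1189, q=68

1189/68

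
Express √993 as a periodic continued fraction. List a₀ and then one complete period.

[31; 1, 1, 20, 1, 1, 62]

a₀ = ⌊√993⌋ = 31.
With m₀=0, d₀=1 and mₖ₊₁ = dₖaₖ − mₖ, dₖ₊₁ = (n − mₖ₊₁²)/dₖ, aₖ₊₁ = ⌊(a₀+mₖ₊₁)/dₖ₊₁⌋:
  k=1: m=31, d=32, a=1
  k=2: m=1, d=31, a=1
  k=3: m=30, d=3, a=20
  k=4: m=30, d=31, a=1
  k=5: m=1, d=32, a=1
  k=6: m=31, d=1, a=62
d=1 and a=2a₀=62 at k=6, so the next step gives (m, d) = (31, 32) again — its k=1 value — and the period has length 6.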